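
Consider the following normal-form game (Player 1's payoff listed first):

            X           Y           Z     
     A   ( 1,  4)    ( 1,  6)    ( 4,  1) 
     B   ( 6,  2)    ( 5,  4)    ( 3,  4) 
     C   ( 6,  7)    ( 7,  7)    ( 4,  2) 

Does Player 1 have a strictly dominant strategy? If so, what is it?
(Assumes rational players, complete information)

No strictly dominant strategy exists for Player 1

Work:
A strategy strictly dominates another if it gives a strictly higher payoff against every opponent action. Compare each pair of P1's strategies column-by-column:
  A vs B: [1 vs 6, 1 vs 5, 4 vs 3] → A does not strictly dominate B (column X: 1 ≤ 6)
  A vs C: [1 vs 6, 1 vs 7, 4 vs 4] → A does not strictly dominate C (column X: 1 ≤ 6)
  B vs A: [6 vs 1, 5 vs 1, 3 vs 4] → B does not strictly dominate A (column Z: 3 ≤ 4)
  B vs C: [6 vs 6, 5 vs 7, 3 vs 4] → B does not strictly dominate C (column X: 6 ≤ 6)
  C vs A: [6 vs 1, 7 vs 1, 4 vs 4] → C does not strictly dominate A (column Z: 4 ≤ 4)
  C vs B: [6 vs 6, 7 vs 5, 4 vs 3] → C does not strictly dominate B (column X: 6 ≤ 6)
No single strategy strictly dominates all others → no strictly dominant strategy.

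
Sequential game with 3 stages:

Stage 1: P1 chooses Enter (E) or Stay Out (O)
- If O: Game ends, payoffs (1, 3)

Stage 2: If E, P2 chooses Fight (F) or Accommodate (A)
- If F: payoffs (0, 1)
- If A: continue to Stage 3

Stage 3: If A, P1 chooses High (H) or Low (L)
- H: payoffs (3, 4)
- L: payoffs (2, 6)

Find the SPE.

SPE: (E, A, H); Outcome (3, 4)

Work:
Stage 3: P1 chooses H (3 vs 2)
Stage 2: P2: F->1, A->4 (anticipating H). Choose A
Stage 1: P1: O->1, E->3 (anticipating A, H). Choose E
SPE path: E -> A -> H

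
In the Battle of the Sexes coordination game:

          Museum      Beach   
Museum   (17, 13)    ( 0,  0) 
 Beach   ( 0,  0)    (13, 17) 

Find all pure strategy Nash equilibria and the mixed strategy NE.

Pure NE: (Museum, Museum) and (Beach, Beach); Mixed NE: p = 0.5667, q = 0.4333

Work:
Check pure NE:
(Museum, Museum): (17, 13) - no unilateral deviation beneficial
(Beach, Beach): (13, 17) - no unilateral deviation beneficial
Mixed NE: P1 plays Museum with p = 0.5667, P2 plays Museum with q = 0.4333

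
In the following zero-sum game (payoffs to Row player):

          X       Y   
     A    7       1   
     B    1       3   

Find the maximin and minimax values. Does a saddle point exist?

Maximin = 1, Minimax = 3, Saddle: False

Work:
Row minimums: [1, 1] → maximin = 1
Column maximums: [7, 3] → minimax = 3
No saddle point (maximin ≠ minimax). Mixed strategy needed.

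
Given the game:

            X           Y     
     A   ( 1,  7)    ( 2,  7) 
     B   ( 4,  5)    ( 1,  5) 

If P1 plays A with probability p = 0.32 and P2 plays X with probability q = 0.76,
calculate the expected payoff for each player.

E[P1] = 2.6272, E[P2] = 5.64

Work:
E[P1] = p·q·π₁(A,X) + p·(1-q)·π₁(A,Y) + (1-p)·q·π₁(B,X) + (1-p)·(1-q)·π₁(B,Y)
= 0.32·0.76·1 + 0.32·0.24·2 + 0.68·0.76·4 + 0.68·0.24·1
= 2.6272

E[P2] = 5.64 (similar calculation)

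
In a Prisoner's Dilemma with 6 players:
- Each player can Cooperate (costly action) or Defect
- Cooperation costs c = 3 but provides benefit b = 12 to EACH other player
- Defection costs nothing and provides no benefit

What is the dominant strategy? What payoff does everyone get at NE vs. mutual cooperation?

Dominant: Defect; NE payoff = 0; Coop payoff = 57

Work:
Defect dominates (saves cost c = 3, benefit to others is external)
NE: All defect → everyone gets 0
If all cooperate: each receives (5)×12 - 3 = 57
Social dilemma: 57 > 0 but NE gives 0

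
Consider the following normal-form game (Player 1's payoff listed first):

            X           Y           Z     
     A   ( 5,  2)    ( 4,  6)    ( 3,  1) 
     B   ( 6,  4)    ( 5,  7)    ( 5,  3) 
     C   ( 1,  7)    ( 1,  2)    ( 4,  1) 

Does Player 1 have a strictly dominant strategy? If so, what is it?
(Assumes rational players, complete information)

Yes, Player 1's strictly dominant strategy is B

Work:
A strategy strictly dominates another if it gives a strictly higher payoff against every opponent action. Compare each pair of P1's strategies column-by-column:
  A vs B: [5 vs 6, 4 vs 5, 3 vs 5] → A does not strictly dominate B (column X: 5 ≤ 6)
  A vs C: [5 vs 1, 4 vs 1, 3 vs 4] → A does not strictly dominate C (column Z: 3 ≤ 4)
  B vs A: [6 vs 5, 5 vs 4, 5 vs 3] → B strictly dominates A
  B vs C: [6 vs 1, 5 vs 1, 5 vs 4] → B strictly dominates C
  C vs A: [1 vs 5, 1 vs 4, 4 vs 3] → C does not strictly dominate A (column X: 1 ≤ 5)
  C vs B: [1 vs 6, 1 vs 5, 4 vs 5] → C does not strictly dominate B (column X: 1 ≤ 6)
B strictly dominates every other strategy → strictly dominant.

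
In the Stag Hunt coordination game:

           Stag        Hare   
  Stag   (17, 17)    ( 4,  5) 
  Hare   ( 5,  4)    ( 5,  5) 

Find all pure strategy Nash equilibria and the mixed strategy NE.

Pure NE: (Stag, Stag) and (Hare, Hare); Mixed NE: p = 0.0769, q = 0.0769

Work:
Check pure NE:
(Stag, Stag): (17, 17) - no unilateral deviation beneficial
(Hare, Hare): (5, 5) - no unilateral deviation beneficial
Mixed NE: P1 plays Stag with p = 0.0769, P2 plays Stag with q = 0.0769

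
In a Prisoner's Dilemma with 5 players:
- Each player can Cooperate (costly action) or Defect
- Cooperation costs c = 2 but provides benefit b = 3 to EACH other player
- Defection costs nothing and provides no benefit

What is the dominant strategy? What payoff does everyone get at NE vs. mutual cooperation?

Dominant: Defect; NE payoff = 0; Coop payoff = 10

Work:
Defect dominates (saves cost c = 2, benefit to others is external)
NE: All defect → everyone gets 0
If all cooperate: each receives (4)×3 - 2 = 10
Social dilemma: 10 > 0 but NE gives 0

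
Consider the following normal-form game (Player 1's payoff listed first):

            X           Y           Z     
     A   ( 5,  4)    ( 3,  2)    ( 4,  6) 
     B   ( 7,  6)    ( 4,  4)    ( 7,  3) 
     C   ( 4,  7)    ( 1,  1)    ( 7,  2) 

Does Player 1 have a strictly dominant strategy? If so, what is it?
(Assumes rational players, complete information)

No strictly dominant strategy exists for Player 1

Work:
A strategy strictly dominates another if it gives a strictly higher payoff against every opponent action. Compare each pair of P1's strategies column-by-column:
  A vs B: [5 vs 7, 3 vs 4, 4 vs 7] → A does not strictly dominate B (column X: 5 ≤ 7)
  A vs C: [5 vs 4, 3 vs 1, 4 vs 7] → A does not strictly dominate C (column Z: 4 ≤ 7)
  B vs A: [7 vs 5, 4 vs 3, 7 vs 4] → B strictly dominates A
  B vs C: [7 vs 4, 4 vs 1, 7 vs 7] → B does not strictly dominate C (column Z: 7 ≤ 7)
  C vs A: [4 vs 5, 1 vs 3, 7 vs 4] → C does not strictly dominate A (column X: 4 ≤ 5)
  C vs B: [4 vs 7, 1 vs 4, 7 vs 7] → C does not strictly dominate B (column X: 4 ≤ 7)
No single strategy strictly dominates all others → no strictly dominant strategy.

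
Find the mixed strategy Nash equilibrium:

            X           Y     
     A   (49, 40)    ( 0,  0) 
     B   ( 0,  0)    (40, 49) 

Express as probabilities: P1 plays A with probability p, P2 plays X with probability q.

p = 0.5506, q = 0.4494

Work:
Find probabilities that make opponent indifferent:
P2 chooses q to make P1 indifferent between A and B
P1 chooses p to make P2 indifferent between X and Y
Mixed NE: P1 plays (A: 0.5506, B: 0.4494), P2 plays (X: 0.4494, Y: 0.5506)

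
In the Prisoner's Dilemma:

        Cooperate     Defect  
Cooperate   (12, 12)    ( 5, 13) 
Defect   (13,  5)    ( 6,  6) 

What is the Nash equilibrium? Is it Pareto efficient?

(Defect, Defect) is NE; not Pareto efficient

Work:
Defect dominates Cooperate for both players:
If P2 cooperates: Defect (13) > Cooperate (12)
If P2 defects: Defect (6) > Cooperate (5)
NE: (Defect, Defect) with payoff (6, 6)
But (Cooperate, Cooperate) = (12, 12) Pareto dominates (6, 6)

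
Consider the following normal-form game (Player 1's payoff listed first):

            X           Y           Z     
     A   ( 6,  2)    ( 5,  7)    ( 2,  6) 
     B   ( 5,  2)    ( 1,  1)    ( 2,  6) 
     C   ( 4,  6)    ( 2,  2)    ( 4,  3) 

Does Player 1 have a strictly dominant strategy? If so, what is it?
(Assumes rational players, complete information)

No strictly dominant strategy exists for Player 1

Work:
A strategy strictly dominates another if it gives a strictly higher payoff against every opponent action. Compare each pair of P1's strategies column-by-column:
  A vs B: [6 vs 5, 5 vs 1, 2 vs 2] → A does not strictly dominate B (column Z: 2 ≤ 2)
  A vs C: [6 vs 4, 5 vs 2, 2 vs 4] → A does not strictly dominate C (column Z: 2 ≤ 4)
  B vs A: [5 vs 6, 1 vs 5, 2 vs 2] → B does not strictly dominate A (column X: 5 ≤ 6)
  B vs C: [5 vs 4, 1 vs 2, 2 vs 4] → B does not strictly dominate C (column Y: 1 ≤ 2)
  C vs A: [4 vs 6, 2 vs 5, 4 vs 2] → C does not strictly dominate A (column X: 4 ≤ 6)
  C vs B: [4 vs 5, 2 vs 1, 4 vs 2] → C does not strictly dominate B (column X: 4 ≤ 5)
No single strategy strictly dominates all others → no strictly dominant strategy.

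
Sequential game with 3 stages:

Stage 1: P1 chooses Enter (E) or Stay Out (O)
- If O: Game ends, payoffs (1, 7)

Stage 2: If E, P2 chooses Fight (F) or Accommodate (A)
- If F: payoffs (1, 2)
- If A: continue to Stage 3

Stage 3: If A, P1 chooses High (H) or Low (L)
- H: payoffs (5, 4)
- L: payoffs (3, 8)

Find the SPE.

SPE: (E, A, H); Outcome (5, 4)

Work:
Stage 3: P1 chooses H (5 vs 3)
Stage 2: P2: F->2, A->4 (anticipating H). Choose A
Stage 1: P1: O->1, E->5 (anticipating A, H). Choose E
SPE path: E -> A -> H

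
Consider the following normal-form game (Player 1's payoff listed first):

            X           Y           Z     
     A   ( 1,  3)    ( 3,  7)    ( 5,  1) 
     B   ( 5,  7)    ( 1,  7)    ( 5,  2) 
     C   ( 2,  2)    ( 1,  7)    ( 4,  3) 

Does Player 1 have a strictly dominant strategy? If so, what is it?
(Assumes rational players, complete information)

No strictly dominant strategy exists for Player 1

Work:
A strategy strictly dominates another if it gives a strictly higher payoff against every opponent action. Compare each pair of P1's strategies column-by-column:
  A vs B: [1 vs 5, 3 vs 1, 5 vs 5] → A does not strictly dominate B (column X: 1 ≤ 5)
  A vs C: [1 vs 2, 3 vs 1, 5 vs 4] → A does not strictly dominate C (column X: 1 ≤ 2)
  B vs A: [5 vs 1, 1 vs 3, 5 vs 5] → B does not strictly dominate A (column Y: 1 ≤ 3)
  B vs C: [5 vs 2, 1 vs 1, 5 vs 4] → B does not strictly dominate C (column Y: 1 ≤ 1)
  C vs A: [2 vs 1, 1 vs 3, 4 vs 5] → C does not strictly dominate A (column Y: 1 ≤ 3)
  C vs B: [2 vs 5, 1 vs 1, 4 vs 5] → C does not strictly dominate B (column X: 2 ≤ 5)
No single strategy strictly dominates all others → no strictly dominant strategy.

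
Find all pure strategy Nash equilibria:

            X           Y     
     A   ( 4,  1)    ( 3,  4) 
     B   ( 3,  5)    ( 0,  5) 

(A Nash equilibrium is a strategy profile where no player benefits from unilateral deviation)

Nash equilibrium: (A, Y)

Work:
Best responses:
  P1 vs X: payoffs [4, 3] → best response A (payoff 4)
  P1 vs Y: payoffs [3, 0] → best response A (payoff 3)
  P2 vs A: payoffs [1, 4] → best response Y (payoff 4)
  P2 vs B: payoffs [5, 5] → best response X/Y (payoff 5)
Mutual best responses: (A,Y) → Nash equilibria.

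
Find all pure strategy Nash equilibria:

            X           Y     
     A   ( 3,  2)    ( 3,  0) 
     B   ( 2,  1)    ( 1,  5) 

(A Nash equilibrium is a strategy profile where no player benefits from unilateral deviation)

Nash equilibrium: (A, X)

Work:
Best responses:
  P1 vs X: payoffs [3, 2] → best response A (payoff 3)
  P1 vs Y: payoffs [3, 1] → best response A (payoff 3)
  P2 vs A: payoffs [2, 0] → best response X (payoff 2)
  P2 vs B: payoffs [1, 5] → best response Y (payoff 5)
Mutual best responses: (A,X) → Nash equilibria.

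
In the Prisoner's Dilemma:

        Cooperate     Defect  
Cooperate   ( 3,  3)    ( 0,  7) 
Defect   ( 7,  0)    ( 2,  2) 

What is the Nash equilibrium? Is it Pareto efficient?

(Defect, Defect) is NE; not Pareto efficient

Work:
Defect dominates Cooperate for both players:
If P2 cooperates: Defect (7) > Cooperate (3)
If P2 defects: Defect (2) > Cooperate (0)
NE: (Defect, Defect) with payoff (2, 2)
But (Cooperate, Cooperate) = (3, 3) Pareto dominates (2, 2)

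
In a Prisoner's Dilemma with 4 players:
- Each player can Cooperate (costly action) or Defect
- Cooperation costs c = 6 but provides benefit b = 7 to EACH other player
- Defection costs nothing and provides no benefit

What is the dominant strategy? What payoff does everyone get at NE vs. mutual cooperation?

Dominant: Defect; NE payoff = 0; Coop payoff = 15

Work:
Defect dominates (saves cost c = 6, benefit to others is external)
NE: All defect → everyone gets 0
If all cooperate: each receives (3)×7 - 6 = 15
Social dilemma: 15 > 0 but NE gives 0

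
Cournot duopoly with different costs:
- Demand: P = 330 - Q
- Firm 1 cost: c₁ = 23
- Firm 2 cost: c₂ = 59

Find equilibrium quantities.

q₁* = 114.33, q₂* = 78.33

Work:
Reaction: q₁ = (330 - 23 - q₂)/2
Reaction: q₂ = (330 - 59 - q₁)/2
Solve simultaneously:
q₁* = (330 - 2×23 + 59)/3 = 114.33
q₂* = (330 - 2×59 + 23)/3 = 78.33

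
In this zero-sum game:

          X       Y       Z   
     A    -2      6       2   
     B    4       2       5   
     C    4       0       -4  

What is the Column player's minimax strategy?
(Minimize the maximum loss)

Column should play X, value = 4

Work:
Column player minimizes Row's maximum payoff:
Column X: max payoff to Row = 4
Column Y: max payoff to Row = 6
Column Z: max payoff to Row = 5
Minimum is 4, achieved by column X.
Minimax strategy: X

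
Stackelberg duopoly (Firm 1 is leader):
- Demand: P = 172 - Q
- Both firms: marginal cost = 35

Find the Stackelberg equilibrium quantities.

q₁* (leader) = 68.5, q₂* (follower) = 34.25

Work:
Follower's reaction: q₂ = (a - c - q₁)/2
Leader substitutes: π₁ = q₁·(a - q₁ - (a-c-q₁)/2 - c)
FOC: q₁* = (172 - 35)/2 = 68.50
Then: q₂* = (172 - 35 - 68.5)/2 = 34.25
Leader has first-mover advantage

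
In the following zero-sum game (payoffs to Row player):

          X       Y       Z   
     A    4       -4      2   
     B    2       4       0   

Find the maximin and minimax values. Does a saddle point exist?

Maximin = 0, Minimax = 2, Saddle: False

Work:
Row minimums: [-4, 0] → maximin = 0
Column maximums: [4, 4, 2] → minimax = 2
No saddle point (maximin ≠ minimax). Mixed strategy needed.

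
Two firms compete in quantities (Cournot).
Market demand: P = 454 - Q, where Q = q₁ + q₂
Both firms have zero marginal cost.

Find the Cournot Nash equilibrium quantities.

q₁* = q₂* = 151.33; P* = 151.33

Work:
Profit: π_i = P·q_i = (a - q_i - q_j)·q_i
FOC: ∂π_i/∂q_i = a - 2q_i - q_j = 0
Reaction function: q_i = (454 - q_j)/2
Symmetry: q* = 454/3 = 151.33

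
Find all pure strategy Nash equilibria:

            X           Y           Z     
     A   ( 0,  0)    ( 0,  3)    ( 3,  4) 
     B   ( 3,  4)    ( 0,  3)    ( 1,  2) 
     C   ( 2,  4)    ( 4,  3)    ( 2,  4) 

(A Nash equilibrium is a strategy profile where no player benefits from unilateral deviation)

Nash equilibrium: (A, Z), (B, X)

Work:
Best responses:
  P1 vs X: payoffs [0, 3, 2] → best response B (payoff 3)
  P1 vs Y: payoffs [0, 0, 4] → best response C (payoff 4)
  P1 vs Z: payoffs [3, 1, 2] → best response A (payoff 3)
  P2 vs A: payoffs [0, 3, 4] → best response Z (payoff 4)
  P2 vs B: payoffs [4, 3, 2] → best response X (payoff 4)
  P2 vs C: payoffs [4, 3, 4] → best response X/Z (payoff 4)
Mutual best responses: (A,Z), (B,X) → Nash equilibria.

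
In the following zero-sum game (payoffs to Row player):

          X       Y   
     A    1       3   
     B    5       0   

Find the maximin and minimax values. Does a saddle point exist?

Maximin = 1, Minimax = 3, Saddle: False

Work:
Row minimums: [1, 0] → maximin = 1
Column maximums: [5, 3] → minimax = 3
No saddle point (maximin ≠ minimax). Mixed strategy needed.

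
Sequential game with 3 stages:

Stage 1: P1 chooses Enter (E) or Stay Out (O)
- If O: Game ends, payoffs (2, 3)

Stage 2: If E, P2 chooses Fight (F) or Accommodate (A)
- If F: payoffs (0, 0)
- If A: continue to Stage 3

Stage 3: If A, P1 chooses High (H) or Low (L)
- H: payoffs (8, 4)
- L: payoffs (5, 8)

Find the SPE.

SPE: (E, A, H); Outcome (8, 4)

Work:
Stage 3: P1 chooses H (8 vs 5)
Stage 2: P2: F->0, A->4 (anticipating H). Choose A
Stage 1: P1: O->2, E->8 (anticipating A, H). Choose E
SPE path: E -> A -> H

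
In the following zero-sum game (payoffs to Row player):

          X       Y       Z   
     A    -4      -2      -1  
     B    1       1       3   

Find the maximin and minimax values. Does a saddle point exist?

Maximin = 1, Minimax = 1, Saddle: True

Work:
Row minimums: [-4, 1] → maximin = 1
Column maximums: [1, 1, 3] → minimax = 1
Saddle point exists! Game value = 1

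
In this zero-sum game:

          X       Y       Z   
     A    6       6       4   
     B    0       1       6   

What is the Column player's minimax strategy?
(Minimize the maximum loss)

Column should play X or Y or Z (all achieve the minimum), value = 6

Work:
Column player minimizes Row's maximum payoff:
Column X: max payoff to Row = 6
Column Y: max payoff to Row = 6
Column Z: max payoff to Row = 6
Minimum is 6, achieved by columns X, Y, Z (tied).
Each of X or Y or Z is a minimax strategy.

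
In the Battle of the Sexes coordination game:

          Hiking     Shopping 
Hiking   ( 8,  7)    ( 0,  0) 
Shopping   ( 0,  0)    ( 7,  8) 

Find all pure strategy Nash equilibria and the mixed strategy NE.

Pure NE: (Hiking, Hiking) and (Shopping, Shopping); Mixed NE: p = 0.5333, q = 0.4667

Work:
Check pure NE:
(Hiking, Hiking): (8, 7) - no unilateral deviation beneficial
(Shopping, Shopping): (7, 8) - no unilateral deviation beneficial
Mixed NE: P1 plays Hiking with p = 0.5333, P2 plays Hiking with q = 0.4667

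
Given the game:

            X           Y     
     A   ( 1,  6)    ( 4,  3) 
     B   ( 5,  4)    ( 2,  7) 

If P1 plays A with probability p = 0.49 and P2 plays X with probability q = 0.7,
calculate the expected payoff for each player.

E[P1] = 3.022, E[P2] = 4.998

Work:
E[P1] = p·q·π₁(A,X) + p·(1-q)·π₁(A,Y) + (1-p)·q·π₁(B,X) + (1-p)·(1-q)·π₁(B,Y)
= 0.49·0.7·1 + 0.49·0.3·4 + 0.51·0.7·5 + 0.51·0.3·2
= 3.022

E[P2] = 4.998 (similar calculation)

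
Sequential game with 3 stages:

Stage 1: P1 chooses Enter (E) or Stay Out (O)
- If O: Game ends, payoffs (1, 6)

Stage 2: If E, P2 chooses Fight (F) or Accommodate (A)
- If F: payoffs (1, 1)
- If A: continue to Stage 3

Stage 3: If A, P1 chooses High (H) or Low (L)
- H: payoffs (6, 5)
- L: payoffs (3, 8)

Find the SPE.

SPE: (E, A, H); Outcome (6, 5)

Work:
Stage 3: P1 chooses H (6 vs 3)
Stage 2: P2: F->1, A->5 (anticipating H). Choose A
Stage 1: P1: O->1, E->6 (anticipating A, H). Choose E
SPE path: E -> A -> H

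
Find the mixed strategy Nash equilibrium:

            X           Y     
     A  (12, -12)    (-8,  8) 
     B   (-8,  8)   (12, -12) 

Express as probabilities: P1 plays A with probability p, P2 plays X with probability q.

p = 0.5, q = 0.5

Work:
Find probabilities that make opponent indifferent:
P2 chooses q to make P1 indifferent between A and B
P1 chooses p to make P2 indifferent between X and Y
Mixed NE: P1 plays (A: 0.5, B: 0.5), P2 plays (X: 0.5, Y: 0.5)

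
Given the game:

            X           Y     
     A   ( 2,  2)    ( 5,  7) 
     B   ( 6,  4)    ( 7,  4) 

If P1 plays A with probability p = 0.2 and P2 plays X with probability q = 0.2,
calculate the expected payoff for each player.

E[P1] = 6.32, E[P2] = 4.4

Work:
E[P1] = p·q·π₁(A,X) + p·(1-q)·π₁(A,Y) + (1-p)·q·π₁(B,X) + (1-p)·(1-q)·π₁(B,Y)
= 0.2·0.2·2 + 0.2·0.8·5 + 0.8·0.2·6 + 0.8·0.8·7
= 6.32

E[P2] = 4.4 (similar calculation)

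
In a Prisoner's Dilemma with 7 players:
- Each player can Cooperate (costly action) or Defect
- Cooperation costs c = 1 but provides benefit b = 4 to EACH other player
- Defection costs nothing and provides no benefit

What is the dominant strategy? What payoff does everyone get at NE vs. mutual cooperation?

Dominant: Defect; NE payoff = 0; Coop payoff = 23

Work:
Defect dominates (saves cost c = 1, benefit to others is external)
NE: All defect → everyone gets 0
If all cooperate: each receives (6)×4 - 1 = 23
Social dilemma: 23 > 0 but NE gives 0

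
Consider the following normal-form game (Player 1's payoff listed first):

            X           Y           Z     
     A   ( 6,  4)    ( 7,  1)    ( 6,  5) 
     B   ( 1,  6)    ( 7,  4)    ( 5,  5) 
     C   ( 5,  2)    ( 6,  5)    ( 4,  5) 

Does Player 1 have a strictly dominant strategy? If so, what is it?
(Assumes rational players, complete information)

No strictly dominant strategy exists for Player 1

Work:
A strategy strictly dominates another if it gives a strictly higher payoff against every opponent action. Compare each pair of P1's strategies column-by-column:
  A vs B: [6 vs 1, 7 vs 7, 6 vs 5] → A does not strictly dominate B (column Y: 7 ≤ 7)
  A vs C: [6 vs 5, 7 vs 6, 6 vs 4] → A strictly dominates C
  B vs A: [1 vs 6, 7 vs 7, 5 vs 6] → B does not strictly dominate A (column X: 1 ≤ 6)
  B vs C: [1 vs 5, 7 vs 6, 5 vs 4] → B does not strictly dominate C (column X: 1 ≤ 5)
  C vs A: [5 vs 6, 6 vs 7, 4 vs 6] → C does not strictly dominate A (column X: 5 ≤ 6)
  C vs B: [5 vs 1, 6 vs 7, 4 vs 5] → C does not strictly dominate B (column Y: 6 ≤ 7)
No single strategy strictly dominates all others → no strictly dominant strategy.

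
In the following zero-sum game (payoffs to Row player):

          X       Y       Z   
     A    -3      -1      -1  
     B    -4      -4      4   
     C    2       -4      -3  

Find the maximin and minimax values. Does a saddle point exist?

Maximin = -3, Minimax = -1, Saddle: False

Work:
Row minimums: [-3, -4, -4] → maximin = -3
Column maximums: [2, -1, 4] → minimax = -1
No saddle point (maximin ≠ minimax). Mixed strategy needed.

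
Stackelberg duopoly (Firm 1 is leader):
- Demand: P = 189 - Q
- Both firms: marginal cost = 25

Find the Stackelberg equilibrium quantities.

q₁* (leader) = 82.0, q₂* (follower) = 41.0

Work:
Follower's reaction: q₂ = (a - c - q₁)/2
Leader substitutes: π₁ = q₁·(a - q₁ - (a-c-q₁)/2 - c)
FOC: q₁* = (189 - 25)/2 = 82.00
Then: q₂* = (189 - 25 - 82.0)/2 = 41.00
Leader has first-mover advantage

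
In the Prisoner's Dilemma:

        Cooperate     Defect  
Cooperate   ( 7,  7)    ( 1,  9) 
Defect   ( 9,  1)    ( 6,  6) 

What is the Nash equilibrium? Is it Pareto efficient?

(Defect, Defect) is NE; not Pareto efficient

Work:
Defect dominates Cooperate for both players:
If P2 cooperates: Defect (9) > Cooperate (7)
If P2 defects: Defect (6) > Cooperate (1)
NE: (Defect, Defect) with payoff (6, 6)
But (Cooperate, Cooperate) = (7, 7) Pareto dominates (6, 6)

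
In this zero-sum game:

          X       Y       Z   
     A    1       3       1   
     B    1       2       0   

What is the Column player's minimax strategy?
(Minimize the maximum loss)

Column should play X or Z (all achieve the minimum), value = 1

Work:
Column player minimizes Row's maximum payoff:
Column X: max payoff to Row = 1
Column Y: max payoff to Row = 3
Column Z: max payoff to Row = 1
Minimum is 1, achieved by columns X, Z (tied).
Each of X or Z is a minimax strategy.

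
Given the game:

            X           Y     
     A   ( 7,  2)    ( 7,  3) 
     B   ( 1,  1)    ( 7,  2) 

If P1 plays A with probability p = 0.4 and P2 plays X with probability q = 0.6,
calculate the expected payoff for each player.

E[P1] = 4.84, E[P2] = 1.8

Work:
E[P1] = p·q·π₁(A,X) + p·(1-q)·π₁(A,Y) + (1-p)·q·π₁(B,X) + (1-p)·(1-q)·π₁(B,Y)
= 0.4·0.6·7 + 0.4·0.4·7 + 0.6·0.6·1 + 0.6·0.4·7
= 4.84

E[P2] = 1.8 (similar calculation)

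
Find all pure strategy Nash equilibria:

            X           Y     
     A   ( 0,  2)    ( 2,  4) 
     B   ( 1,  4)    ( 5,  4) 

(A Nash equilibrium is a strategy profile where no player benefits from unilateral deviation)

Nash equilibrium: (B, X), (B, Y)

Work:
Best responses:
  P1 vs X: payoffs [0, 1] → best response B (payoff 1)
  P1 vs Y: payoffs [2, 5] → best response B (payoff 5)
  P2 vs A: payoffs [2, 4] → best response Y (payoff 4)
  P2 vs B: payoffs [4, 4] → best response X/Y (payoff 4)
Mutual best responses: (B,X), (B,Y) → Nash equilibria.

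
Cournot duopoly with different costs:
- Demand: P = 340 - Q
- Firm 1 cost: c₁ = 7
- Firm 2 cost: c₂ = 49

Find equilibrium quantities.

q₁* = 125.0, q₂* = 83.0

Work:
Reaction: q₁ = (340 - 7 - q₂)/2
Reaction: q₂ = (340 - 49 - q₁)/2
Solve simultaneously:
q₁* = (340 - 2×7 + 49)/3 = 125.0
q₂* = (340 - 2×49 + 7)/3 = 83.0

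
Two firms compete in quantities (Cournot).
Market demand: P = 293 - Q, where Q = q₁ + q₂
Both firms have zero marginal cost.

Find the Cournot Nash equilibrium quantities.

q₁* = q₂* = 97.67; P* = 97.67

Work:
Profit: π_i = P·q_i = (a - q_i - q_j)·q_i
FOC: ∂π_i/∂q_i = a - 2q_i - q_j = 0
Reaction function: q_i = (293 - q_j)/2
Symmetry: q* = 293/3 = 97.67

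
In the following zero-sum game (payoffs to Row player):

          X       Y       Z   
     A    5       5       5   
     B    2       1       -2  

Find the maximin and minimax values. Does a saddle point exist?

Maximin = 5, Minimax = 5, Saddle: True

Work:
Row minimums: [5, -2] → maximin = 5
Column maximums: [5, 5, 5] → minimax = 5
Saddle point exists! Game value = 5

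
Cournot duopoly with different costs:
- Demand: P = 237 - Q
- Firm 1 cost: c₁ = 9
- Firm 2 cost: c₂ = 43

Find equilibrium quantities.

q₁* = 87.33, q₂* = 53.33

Work:
Reaction: q₁ = (237 - 9 - q₂)/2
Reaction: q₂ = (237 - 43 - q₁)/2
Solve simultaneously:
q₁* = (237 - 2×9 + 43)/3 = 87.33
q₂* = (237 - 2×43 + 9)/3 = 53.33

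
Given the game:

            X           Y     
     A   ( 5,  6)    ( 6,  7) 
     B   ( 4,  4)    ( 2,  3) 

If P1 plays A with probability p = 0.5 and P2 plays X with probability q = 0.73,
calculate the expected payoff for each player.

E[P1] = 4.365, E[P2] = 5.0

Work:
E[P1] = p·q·π₁(A,X) + p·(1-q)·π₁(A,Y) + (1-p)·q·π₁(B,X) + (1-p)·(1-q)·π₁(B,Y)
= 0.5·0.73·5 + 0.5·0.27·6 + 0.5·0.73·4 + 0.5·0.27·2
= 4.365

E[P2] = 5.0 (similar calculation)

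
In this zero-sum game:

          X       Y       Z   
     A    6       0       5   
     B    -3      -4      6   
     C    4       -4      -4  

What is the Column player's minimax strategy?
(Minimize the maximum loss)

Column should play Y, value = 0

Work:
Column player minimizes Row's maximum payoff:
Column X: max payoff to Row = 6
Column Y: max payoff to Row = 0
Column Z: max payoff to Row = 6
Minimum is 0, achieved by column Y.
Minimax strategy: Y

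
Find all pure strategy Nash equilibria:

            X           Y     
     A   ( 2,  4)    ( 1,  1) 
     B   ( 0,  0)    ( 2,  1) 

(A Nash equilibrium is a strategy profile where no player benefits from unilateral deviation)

Nash equilibrium: (A, X), (B, Y)

Work:
Best responses:
  P1 vs X: payoffs [2, 0] → best response A (payoff 2)
  P1 vs Y: payoffs [1, 2] → best response B (payoff 2)
  P2 vs A: payoffs [4, 1] → best response X (payoff 4)
  P2 vs B: payoffs [0, 1] → best response Y (payoff 1)
Mutual best responses: (A,X), (B,Y) → Nash equilibria.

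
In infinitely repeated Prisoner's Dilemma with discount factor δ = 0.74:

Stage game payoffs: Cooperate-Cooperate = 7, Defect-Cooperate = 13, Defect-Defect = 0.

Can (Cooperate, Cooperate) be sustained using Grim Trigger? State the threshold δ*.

δ* = 0.4615; since δ = 0.74 ≥ 0.4615, cooperation can be sustained

Work:
For Grim Trigger:
Cooperate forever: 7/(1-δ)
Defect then punished: 13 + 0·δ/(1-δ)
Need: 7/(1-δ) ≥ 13 + 0·δ/(1-δ)
Solving: δ ≥ (T-R)/(T-P) = (13-7)/(13-0) = 0.4615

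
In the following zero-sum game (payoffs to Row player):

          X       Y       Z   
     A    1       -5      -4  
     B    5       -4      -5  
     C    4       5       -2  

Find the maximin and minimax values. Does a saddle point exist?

Maximin = -2, Minimax = -2, Saddle: True

Work:
Row minimums: [-5, -5, -2] → maximin = -2
Column maximums: [5, 5, -2] → minimax = -2
Saddle point exists! Game value = -2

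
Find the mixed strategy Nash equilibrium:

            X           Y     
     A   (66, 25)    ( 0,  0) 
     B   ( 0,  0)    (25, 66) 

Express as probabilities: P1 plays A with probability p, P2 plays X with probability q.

p = 0.7253, q = 0.2747

Work:
Find probabilities that make opponent indifferent:
P2 chooses q to make P1 indifferent between A and B
P1 chooses p to make P2 indifferent between X and Y
Mixed NE: P1 plays (A: 0.7253, B: 0.2747), P2 plays (X: 0.2747, Y: 0.7253)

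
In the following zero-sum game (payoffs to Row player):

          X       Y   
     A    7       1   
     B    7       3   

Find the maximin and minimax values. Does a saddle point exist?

Maximin = 3, Minimax = 3, Saddle: True

Work:
Row minimums: [1, 3] → maximin = 3
Column maximums: [7, 3] → minimax = 3
Saddle point exists! Game value = 3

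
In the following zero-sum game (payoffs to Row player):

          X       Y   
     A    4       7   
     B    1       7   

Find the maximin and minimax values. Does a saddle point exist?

Maximin = 4, Minimax = 4, Saddle: True

Work:
Row minimums: [4, 1] → maximin = 4
Column maximums: [4, 7] → minimax = 4
Saddle point exists! Game value = 4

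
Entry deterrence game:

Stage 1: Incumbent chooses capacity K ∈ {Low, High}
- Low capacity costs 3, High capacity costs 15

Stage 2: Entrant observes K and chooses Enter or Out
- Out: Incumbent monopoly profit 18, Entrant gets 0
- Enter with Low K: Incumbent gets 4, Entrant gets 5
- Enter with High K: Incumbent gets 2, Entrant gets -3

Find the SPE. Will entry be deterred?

SPE: (High, Enter|Low, Out|High); Entry deterred. Incumbent net profit = 3

Work:
After Low K: Entrant enters (5 > 0)
After High K: Entrant stays out (-3 < 0)
Incumbent: Low → 4−3=1, High → 18−15=3
Incumbent chooses High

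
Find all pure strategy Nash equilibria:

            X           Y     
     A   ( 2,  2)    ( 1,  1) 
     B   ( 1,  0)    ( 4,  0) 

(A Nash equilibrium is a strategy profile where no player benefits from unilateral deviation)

Nash equilibrium: (A, X), (B, Y)

Work:
Best responses:
  P1 vs X: payoffs [2, 1] → best response A (payoff 2)
  P1 vs Y: payoffs [1, 4] → best response B (payoff 4)
  P2 vs A: payoffs [2, 1] → best response X (payoff 2)
  P2 vs B: payoffs [0, 0] → best response X/Y (payoff 0)
Mutual best responses: (A,X), (B,Y) → Nash equilibria.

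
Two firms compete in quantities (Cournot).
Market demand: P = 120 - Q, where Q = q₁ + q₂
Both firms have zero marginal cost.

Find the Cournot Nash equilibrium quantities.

q₁* = q₂* = 40.0; P* = 40.0

Work:
Profit: π_i = P·q_i = (a - q_i - q_j)·q_i
FOC: ∂π_i/∂q_i = a - 2q_i - q_j = 0
Reaction function: q_i = (120 - q_j)/2
Symmetry: q* = 120/3 = 40.0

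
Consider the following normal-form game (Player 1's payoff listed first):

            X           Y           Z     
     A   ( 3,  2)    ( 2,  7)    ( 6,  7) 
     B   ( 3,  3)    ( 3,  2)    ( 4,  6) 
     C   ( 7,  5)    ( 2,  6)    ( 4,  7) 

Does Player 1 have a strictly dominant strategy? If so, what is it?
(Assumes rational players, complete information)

No strictly dominant strategy exists for Player 1

Work:
A strategy strictly dominates another if it gives a strictly higher payoff against every opponent action. Compare each pair of P1's strategies column-by-column:
  A vs B: [3 vs 3, 2 vs 3, 6 vs 4] → A does not strictly dominate B (column X: 3 ≤ 3)
  A vs C: [3 vs 7, 2 vs 2, 6 vs 4] → A does not strictly dominate C (column X: 3 ≤ 7)
  B vs A: [3 vs 3, 3 vs 2, 4 vs 6] → B does not strictly dominate A (column X: 3 ≤ 3)
  B vs C: [3 vs 7, 3 vs 2, 4 vs 4] → B does not strictly dominate C (column X: 3 ≤ 7)
  C vs A: [7 vs 3, 2 vs 2, 4 vs 6] → C does not strictly dominate A (column Y: 2 ≤ 2)
  C vs B: [7 vs 3, 2 vs 3, 4 vs 4] → C does not strictly dominate B (column Y: 2 ≤ 3)
No single strategy strictly dominates all others → no strictly dominant strategy.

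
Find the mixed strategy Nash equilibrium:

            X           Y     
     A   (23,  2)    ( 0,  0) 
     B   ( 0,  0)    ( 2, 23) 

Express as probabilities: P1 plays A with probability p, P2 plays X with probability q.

p = 0.92, q = 0.08

Work:
Find probabilities that make opponent indifferent:
P2 chooses q to make P1 indifferent between A and B
P1 chooses p to make P2 indifferent between X and Y
Mixed NE: P1 plays (A: 0.92, B: 0.08), P2 plays (X: 0.08, Y: 0.92)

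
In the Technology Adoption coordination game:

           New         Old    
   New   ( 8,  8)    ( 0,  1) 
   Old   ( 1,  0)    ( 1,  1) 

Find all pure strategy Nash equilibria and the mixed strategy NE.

Pure NE: (New, New) and (Old, Old); Mixed NE: p = 0.125, q = 0.125

Work:
Check pure NE:
(New, New): (8, 8) - no unilateral deviation beneficial
(Old, Old): (1, 1) - no unilateral deviation beneficial
Mixed NE: P1 plays New with p = 0.125, P2 plays New with q = 0.125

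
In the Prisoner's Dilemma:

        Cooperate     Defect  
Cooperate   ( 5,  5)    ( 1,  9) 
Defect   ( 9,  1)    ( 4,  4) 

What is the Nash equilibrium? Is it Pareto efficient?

(Defect, Defect) is NE; not Pareto efficient

Work:
Defect dominates Cooperate for both players:
If P2 cooperates: Defect (9) > Cooperate (5)
If P2 defects: Defect (4) > Cooperate (1)
NE: (Defect, Defect) with payoff (4, 4)
But (Cooperate, Cooperate) = (5, 5) Pareto dominates (4, 4)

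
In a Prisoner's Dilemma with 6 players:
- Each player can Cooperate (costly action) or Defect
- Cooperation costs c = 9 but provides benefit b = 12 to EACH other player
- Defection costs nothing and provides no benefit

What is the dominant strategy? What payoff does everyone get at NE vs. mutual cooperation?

Dominant: Defect; NE payoff = 0; Coop payoff = 51

Work:
Defect dominates (saves cost c = 9, benefit to others is external)
NE: All defect → everyone gets 0
If all cooperate: each receives (5)×12 - 9 = 51
Social dilemma: 51 > 0 but NE gives 0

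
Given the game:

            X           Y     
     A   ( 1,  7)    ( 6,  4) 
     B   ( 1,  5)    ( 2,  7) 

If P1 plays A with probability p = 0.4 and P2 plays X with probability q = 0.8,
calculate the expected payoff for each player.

E[P1] = 1.52, E[P2] = 5.8

Work:
E[P1] = p·q·π₁(A,X) + p·(1-q)·π₁(A,Y) + (1-p)·q·π₁(B,X) + (1-p)·(1-q)·π₁(B,Y)
= 0.4·0.8·1 + 0.4·0.2·6 + 0.6·0.8·1 + 0.6·0.2·2
= 1.52

E[P2] = 5.8 (similar calculation)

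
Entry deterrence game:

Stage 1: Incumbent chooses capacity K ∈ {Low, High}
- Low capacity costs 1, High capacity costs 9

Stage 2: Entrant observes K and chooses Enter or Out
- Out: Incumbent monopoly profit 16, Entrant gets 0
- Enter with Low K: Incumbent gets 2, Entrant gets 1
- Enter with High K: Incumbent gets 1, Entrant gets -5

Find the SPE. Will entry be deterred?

SPE: (High, Enter|Low, Out|High); Entry deterred. Incumbent net profit = 7

Work:
After Low K: Entrant enters (1 > 0)
After High K: Entrant stays out (-5 < 0)
Incumbent: Low → 2−1=1, High → 16−9=7
Incumbent chooses High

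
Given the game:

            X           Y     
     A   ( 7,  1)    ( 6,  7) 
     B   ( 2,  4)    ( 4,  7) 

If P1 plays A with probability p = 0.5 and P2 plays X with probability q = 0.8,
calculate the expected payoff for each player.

E[P1] = 4.6, E[P2] = 3.4

Work:
E[P1] = p·q·π₁(A,X) + p·(1-q)·π₁(A,Y) + (1-p)·q·π₁(B,X) + (1-p)·(1-q)·π₁(B,Y)
= 0.5·0.8·7 + 0.5·0.2·6 + 0.5·0.8·2 + 0.5·0.2·4
= 4.6

E[P2] = 3.4 (similar calculation)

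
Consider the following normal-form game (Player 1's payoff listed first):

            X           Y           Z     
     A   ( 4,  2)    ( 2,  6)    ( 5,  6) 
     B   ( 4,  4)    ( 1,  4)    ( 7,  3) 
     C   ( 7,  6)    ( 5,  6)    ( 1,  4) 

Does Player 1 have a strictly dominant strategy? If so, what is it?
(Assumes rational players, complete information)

No strictly dominant strategy exists for Player 1

Work:
A strategy strictly dominates another if it gives a strictly higher payoff against every opponent action. Compare each pair of P1's strategies column-by-column:
  A vs B: [4 vs 4, 2 vs 1, 5 vs 7] → A does not strictly dominate B (column X: 4 ≤ 4)
  A vs C: [4 vs 7, 2 vs 5, 5 vs 1] → A does not strictly dominate C (column X: 4 ≤ 7)
  B vs A: [4 vs 4, 1 vs 2, 7 vs 5] → B does not strictly dominate A (column X: 4 ≤ 4)
  B vs C: [4 vs 7, 1 vs 5, 7 vs 1] → B does not strictly dominate C (column X: 4 ≤ 7)
  C vs A: [7 vs 4, 5 vs 2, 1 vs 5] → C does not strictly dominate A (column Z: 1 ≤ 5)
  C vs B: [7 vs 4, 5 vs 1, 1 vs 7] → C does not strictly dominate B (column Z: 1 ≤ 7)
No single strategy strictly dominates all others → no strictly dominant strategy.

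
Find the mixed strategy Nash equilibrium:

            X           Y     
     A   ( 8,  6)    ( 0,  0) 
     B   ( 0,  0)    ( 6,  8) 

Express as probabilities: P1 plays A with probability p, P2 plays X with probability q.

p = 0.5714, q = 0.4286

Work:
Find probabilities that make opponent indifferent:
P2 chooses q to make P1 indifferent between A and B
P1 chooses p to make P2 indifferent between X and Y
Mixed NE: P1 plays (A: 0.5714, B: 0.4286), P2 plays (X: 0.4286, Y: 0.5714)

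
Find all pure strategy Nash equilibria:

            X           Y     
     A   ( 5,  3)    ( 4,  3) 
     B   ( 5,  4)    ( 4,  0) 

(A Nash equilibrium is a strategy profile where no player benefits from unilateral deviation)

Nash equilibrium: (A, X), (A, Y), (B, X)

Work:
Best responses:
  P1 vs X: payoffs [5, 5] → best response A/B (payoff 5)
  P1 vs Y: payoffs [4, 4] → best response A/B (payoff 4)
  P2 vs A: payoffs [3, 3] → best response X/Y (payoff 3)
  P2 vs B: payoffs [4, 0] → best response X (payoff 4)
Mutual best responses: (A,X), (A,Y), (B,X) → Nash equilibria.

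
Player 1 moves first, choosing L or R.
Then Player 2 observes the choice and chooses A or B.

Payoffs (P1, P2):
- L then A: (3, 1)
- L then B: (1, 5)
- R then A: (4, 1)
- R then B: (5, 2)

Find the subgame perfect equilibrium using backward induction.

P1 plays R, P2 plays B after L and B after R; Payoff (5, 2)

Work:
Backward induction:
After L: P2 chooses B → P1 gets 1
After R: P2 chooses B → P1 gets 5
P1 chooses R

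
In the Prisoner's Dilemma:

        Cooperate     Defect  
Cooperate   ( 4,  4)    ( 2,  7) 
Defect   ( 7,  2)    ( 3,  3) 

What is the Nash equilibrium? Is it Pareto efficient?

(Defect, Defect) is NE; not Pareto efficient

Work:
Defect dominates Cooperate for both players:
If P2 cooperates: Defect (7) > Cooperate (4)
If P2 defects: Defect (3) > Cooperate (2)
NE: (Defect, Defect) with payoff (3, 3)
But (Cooperate, Cooperate) = (4, 4) Pareto dominates (3, 3)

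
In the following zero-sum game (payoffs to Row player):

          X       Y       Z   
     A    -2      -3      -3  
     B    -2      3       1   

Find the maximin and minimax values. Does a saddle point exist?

Maximin = -2, Minimax = -2, Saddle: True

Work:
Row minimums: [-3, -2] → maximin = -2
Column maximums: [-2, 3, 1] → minimax = -2
Saddle point exists! Game value = -2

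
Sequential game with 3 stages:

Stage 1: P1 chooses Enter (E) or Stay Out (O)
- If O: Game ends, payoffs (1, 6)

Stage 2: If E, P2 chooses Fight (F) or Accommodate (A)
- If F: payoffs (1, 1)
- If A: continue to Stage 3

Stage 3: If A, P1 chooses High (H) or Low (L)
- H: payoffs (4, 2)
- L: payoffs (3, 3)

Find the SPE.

SPE: (E, A, H); Outcome (4, 2)

Work:
Stage 3: P1 chooses H (4 vs 3)
Stage 2: P2: F->1, A->2 (anticipating H). Choose A
Stage 1: P1: O->1, E->4 (anticipating A, H). Choose E
SPE path: E -> A -> H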